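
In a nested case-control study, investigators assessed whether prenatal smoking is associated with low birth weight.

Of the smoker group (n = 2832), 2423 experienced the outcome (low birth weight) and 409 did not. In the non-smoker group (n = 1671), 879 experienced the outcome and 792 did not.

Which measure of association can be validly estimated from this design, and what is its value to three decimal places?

5.338

From the description: a = 2423, b = 409, c = 879, d = 792.
This is a nested case-control study: participants were sampled on outcome status, so risks in the source population cannot be estimated directly — relative risk is not valid here. The odds ratio is the appropriate measure.
OR = (a·d)/(b·c) = (2423 × 792) / (409 × 879) = 1919016 / 359511 = 5.33785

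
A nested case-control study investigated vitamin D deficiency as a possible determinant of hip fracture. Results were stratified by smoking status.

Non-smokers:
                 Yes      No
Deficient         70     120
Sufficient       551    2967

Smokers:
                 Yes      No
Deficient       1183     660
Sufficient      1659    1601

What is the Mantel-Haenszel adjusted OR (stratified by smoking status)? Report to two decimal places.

OR_MH = Σ(aᵢdᵢ/nᵢ) / Σ(bᵢcᵢ/nᵢ), where nᵢ is the stratum total.
Stratum 1 (Non-smokers): n = 3708; a·d/n = 70·2967/3708 = 56.0113; b·c/n = 120·551/3708 = 17.8317
Stratum 2 (Smokers): n = 5103; a·d/n = 1183·1601/5103 = 371.1509; b·c/n = 660·1659/5103 = 214.5679
OR_MH = (56.0113 + 371.1509) / (17.8317 + 214.5679) = 427.1622 / 232.3996 = 1.83805

1.84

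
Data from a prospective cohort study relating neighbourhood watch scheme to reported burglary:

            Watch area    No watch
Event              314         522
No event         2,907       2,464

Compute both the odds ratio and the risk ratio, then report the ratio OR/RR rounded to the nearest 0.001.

0.914

Reading the table with exposure as columns: a = 314 (Watch area, case), b = 2907 (Watch area, non-case), c = 522 (No watch, case), d = 2464.
OR = (314·2464)/(2907·522) = 773696/1517454 = 0.50986
Risk in exposed = 314/3221 = 0.09749; risk in unexposed = 522/2986 = 0.17482; RR = 0.55765
OR/RR = 0.50986 / 0.55765 = 0.91432
The outcome is not rare, so the OR lies further from 1 than the RR.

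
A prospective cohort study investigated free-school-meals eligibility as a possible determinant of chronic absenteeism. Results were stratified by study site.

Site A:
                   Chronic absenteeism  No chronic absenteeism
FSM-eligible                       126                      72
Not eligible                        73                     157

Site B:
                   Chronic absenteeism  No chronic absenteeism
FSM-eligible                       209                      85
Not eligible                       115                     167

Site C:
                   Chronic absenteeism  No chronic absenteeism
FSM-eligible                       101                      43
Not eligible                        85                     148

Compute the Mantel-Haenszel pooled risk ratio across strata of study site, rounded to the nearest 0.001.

RR_MH = Σ(aᵢ·n₀ᵢ/nᵢ) / Σ(cᵢ·n₁ᵢ/nᵢ), with n₁ᵢ = aᵢ+bᵢ (exposed), n₀ᵢ = cᵢ+dᵢ (unexposed), nᵢ = n₁ᵢ+n₀ᵢ.
Stratum 1 (Site A): n₁ = 198, n₀ = 230, n = 428; a·n₀/n = 126·230/428 = 67.7103; c·n₁/n = 73·198/428 = 33.7710
Stratum 2 (Site B): n₁ = 294, n₀ = 282, n = 576; a·n₀/n = 209·282/576 = 102.3229; c·n₁/n = 115·294/576 = 58.6979
Stratum 3 (Site C): n₁ = 144, n₀ = 233, n = 377; a·n₀/n = 101·233/377 = 62.4218; c·n₁/n = 85·144/377 = 32.4668
RR_MH = (67.7103 + 102.3229 + 62.4218) / (33.7710 + 58.6979 + 32.4668) = 232.4549 / 124.9358 = 1.86060

1.861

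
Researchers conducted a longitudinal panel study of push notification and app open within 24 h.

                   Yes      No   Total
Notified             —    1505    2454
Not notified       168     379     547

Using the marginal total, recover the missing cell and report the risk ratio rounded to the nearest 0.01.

1.26

The missing cell is in the exposed row: 2454 − 1505 = 949.
So a = 949, b = 1505, c = 168, d = 379.
RR = [a/(a+b)] / [c/(c+d)] = (949/2454) / (168/547) = 0.38672/0.30713 = 1.25913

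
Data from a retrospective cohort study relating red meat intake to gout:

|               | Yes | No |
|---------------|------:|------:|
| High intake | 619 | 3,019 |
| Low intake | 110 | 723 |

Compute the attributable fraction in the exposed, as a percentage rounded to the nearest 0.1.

22.4

Cells: a = 619, b = 3019, c = 110, d = 723.
Risk in exposed = 619/3638 = 0.17015; risk in unexposed = 110/833 = 0.13205.
RR = 0.17015/0.13205 = 1.28849
AR% = (RR − 1)/RR × 100 = (1.28849 − 1)/1.28849 × 100 = 22.3896%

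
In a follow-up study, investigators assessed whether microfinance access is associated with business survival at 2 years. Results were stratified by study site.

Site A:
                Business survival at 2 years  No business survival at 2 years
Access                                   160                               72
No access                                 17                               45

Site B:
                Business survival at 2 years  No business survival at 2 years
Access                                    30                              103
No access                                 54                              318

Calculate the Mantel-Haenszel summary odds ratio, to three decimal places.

2.858

OR_MH = Σ(aᵢdᵢ/nᵢ) / Σ(bᵢcᵢ/nᵢ), where nᵢ is the stratum total.
Stratum 1 (Site A): n = 294; a·d/n = 160·45/294 = 24.4898; b·c/n = 72·17/294 = 4.1633
Stratum 2 (Site B): n = 505; a·d/n = 30·318/505 = 18.8911; b·c/n = 103·54/505 = 11.0139
OR_MH = (24.4898 + 18.8911) / (4.1633 + 11.0139) = 43.3809 / 15.1771 = 2.85831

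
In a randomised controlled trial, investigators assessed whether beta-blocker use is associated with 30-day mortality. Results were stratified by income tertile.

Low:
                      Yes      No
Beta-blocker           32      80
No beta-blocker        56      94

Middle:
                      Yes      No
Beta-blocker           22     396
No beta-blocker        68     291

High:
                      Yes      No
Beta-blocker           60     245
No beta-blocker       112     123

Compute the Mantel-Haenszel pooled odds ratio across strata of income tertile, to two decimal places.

0.33

OR_MH = Σ(aᵢdᵢ/nᵢ) / Σ(bᵢcᵢ/nᵢ), where nᵢ is the stratum total.
Stratum 1 (Low): n = 262; a·d/n = 32·94/262 = 11.4809; b·c/n = 80·56/262 = 17.0992
Stratum 2 (Middle): n = 777; a·d/n = 22·291/777 = 8.2394; b·c/n = 396·68/777 = 34.6564
Stratum 3 (High): n = 540; a·d/n = 60·123/540 = 13.6667; b·c/n = 245·112/540 = 50.8148
OR_MH = (11.4809 + 8.2394 + 13.6667) / (17.0992 + 34.6564 + 50.8148) = 33.3870 / 102.5704 = 0.32550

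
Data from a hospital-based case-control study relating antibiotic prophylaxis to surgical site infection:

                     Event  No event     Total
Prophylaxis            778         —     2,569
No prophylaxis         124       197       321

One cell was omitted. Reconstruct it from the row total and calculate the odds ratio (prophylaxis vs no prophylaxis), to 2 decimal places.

The missing cell is in the exposed row: 2569 − 778 = 1791.
So a = 778, b = 1791, c = 124, d = 197.
OR = (a·d)/(b·c) = (778 × 197) / (1791 × 124) = 153266 / 222084 = 0.69013

0.69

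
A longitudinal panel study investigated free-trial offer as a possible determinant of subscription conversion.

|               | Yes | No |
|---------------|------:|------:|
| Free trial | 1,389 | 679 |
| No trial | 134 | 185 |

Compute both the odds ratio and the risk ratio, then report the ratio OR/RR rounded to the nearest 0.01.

1.77

Cells: a = 1389, b = 679, c = 134, d = 185.
OR = (1389·185)/(679·134) = 256965/90986 = 2.82423
Risk in exposed = 1389/2068 = 0.67166; risk in unexposed = 134/319 = 0.42006; RR = 1.59896
OR/RR = 2.82423 / 1.59896 = 1.76629
The outcome is not rare, so the OR lies further from 1 than the RR.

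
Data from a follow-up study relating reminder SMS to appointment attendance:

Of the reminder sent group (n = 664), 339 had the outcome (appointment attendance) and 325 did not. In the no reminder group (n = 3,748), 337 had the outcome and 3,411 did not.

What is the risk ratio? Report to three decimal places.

5.678

From the description: a = 339, b = 325, c = 337, d = 3411.
Risk in exposed = 339/664 = 0.51054; risk in unexposed = 337/3748 = 0.08991.
RR = 0.51054 / 0.08991 = 5.67808
The risk among the exposed is 5.68 times that among the unexposed.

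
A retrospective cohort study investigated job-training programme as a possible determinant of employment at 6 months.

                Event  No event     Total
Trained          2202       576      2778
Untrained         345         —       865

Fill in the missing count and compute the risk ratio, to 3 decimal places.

1.987

The missing cell is in the unexposed row: 865 − 345 = 520.
So a = 2202, b = 576, c = 345, d = 520.
RR = [a/(a+b)] / [c/(c+d)] = (2202/2778) / (345/865) = 0.79266/0.39884 = 1.98739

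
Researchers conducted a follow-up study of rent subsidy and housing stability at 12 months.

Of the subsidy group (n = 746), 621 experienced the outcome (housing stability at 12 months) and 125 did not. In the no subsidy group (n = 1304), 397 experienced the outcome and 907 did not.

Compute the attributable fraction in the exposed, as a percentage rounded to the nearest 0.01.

63.43

From the description: a = 621, b = 125, c = 397, d = 907.
Risk in exposed = 621/746 = 0.83244; risk in unexposed = 397/1304 = 0.30445.
RR = 0.83244/0.30445 = 2.73426
AR% = (RR − 1)/RR × 100 = (2.73426 − 1)/2.73426 × 100 = 63.4270%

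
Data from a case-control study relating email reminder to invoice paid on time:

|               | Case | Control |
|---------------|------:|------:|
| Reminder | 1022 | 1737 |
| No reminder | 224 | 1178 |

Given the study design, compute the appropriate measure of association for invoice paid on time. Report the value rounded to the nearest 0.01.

Cells: a = 1022, b = 1737, c = 224, d = 1178.
This is a case-control study: participants were sampled on outcome status, so risks in the source population cannot be estimated directly — relative risk is not valid here. The odds ratio is the appropriate measure.
OR = (a·d)/(b·c) = (1022 × 1178) / (1737 × 224) = 1203916 / 389088 = 3.09420

3.09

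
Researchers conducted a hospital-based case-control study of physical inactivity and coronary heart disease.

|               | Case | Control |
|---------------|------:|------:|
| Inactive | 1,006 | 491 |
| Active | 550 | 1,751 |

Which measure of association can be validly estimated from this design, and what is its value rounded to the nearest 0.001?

Cells: a = 1006, b = 491, c = 550, d = 1751.
This is a hospital-based case-control study: participants were sampled on outcome status, so risks in the source population cannot be estimated directly — relative risk is not valid here. The odds ratio is the appropriate measure.
OR = (a·d)/(b·c) = (1006 × 1751) / (491 × 550) = 1761506 / 270050 = 6.52289

6.523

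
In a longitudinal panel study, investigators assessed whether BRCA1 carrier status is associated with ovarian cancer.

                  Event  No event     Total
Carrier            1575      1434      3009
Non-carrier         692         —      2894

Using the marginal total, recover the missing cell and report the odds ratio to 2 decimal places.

3.49

The missing cell is in the unexposed row: 2894 − 692 = 2202.
So a = 1575, b = 1434, c = 692, d = 2202.
OR = (a·d)/(b·c) = (1575 × 2202) / (1434 × 692) = 3468150 / 992328 = 3.49496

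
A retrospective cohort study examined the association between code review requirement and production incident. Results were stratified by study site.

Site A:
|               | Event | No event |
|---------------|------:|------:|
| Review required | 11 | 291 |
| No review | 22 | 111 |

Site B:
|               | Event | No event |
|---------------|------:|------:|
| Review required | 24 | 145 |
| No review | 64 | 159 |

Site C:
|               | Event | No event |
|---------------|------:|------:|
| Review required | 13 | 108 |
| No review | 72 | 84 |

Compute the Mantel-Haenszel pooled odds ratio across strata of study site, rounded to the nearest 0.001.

OR_MH = Σ(aᵢdᵢ/nᵢ) / Σ(bᵢcᵢ/nᵢ), where nᵢ is the stratum total.
Stratum 1 (Site A): n = 435; a·d/n = 11·111/435 = 2.8069; b·c/n = 291·22/435 = 14.7172
Stratum 2 (Site B): n = 392; a·d/n = 24·159/392 = 9.7347; b·c/n = 145·64/392 = 23.6735
Stratum 3 (Site C): n = 277; a·d/n = 13·84/277 = 3.9422; b·c/n = 108·72/277 = 28.0722
OR_MH = (2.8069 + 9.7347 + 3.9422) / (14.7172 + 23.6735 + 28.0722) = 16.4838 / 66.4629 = 0.24802

0.248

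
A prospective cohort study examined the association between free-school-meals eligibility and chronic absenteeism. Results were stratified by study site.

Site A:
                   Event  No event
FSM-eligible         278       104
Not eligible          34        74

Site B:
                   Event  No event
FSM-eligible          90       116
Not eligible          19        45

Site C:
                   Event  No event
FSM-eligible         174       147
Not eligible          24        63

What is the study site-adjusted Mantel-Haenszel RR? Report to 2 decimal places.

RR_MH = Σ(aᵢ·n₀ᵢ/nᵢ) / Σ(cᵢ·n₁ᵢ/nᵢ), with n₁ᵢ = aᵢ+bᵢ (exposed), n₀ᵢ = cᵢ+dᵢ (unexposed), nᵢ = n₁ᵢ+n₀ᵢ.
Stratum 1 (Site A): n₁ = 382, n₀ = 108, n = 490; a·n₀/n = 278·108/490 = 61.2735; c·n₁/n = 34·382/490 = 26.5061
Stratum 2 (Site B): n₁ = 206, n₀ = 64, n = 270; a·n₀/n = 90·64/270 = 21.3333; c·n₁/n = 19·206/270 = 14.4963
Stratum 3 (Site C): n₁ = 321, n₀ = 87, n = 408; a·n₀/n = 174·87/408 = 37.1029; c·n₁/n = 24·321/408 = 18.8824
RR_MH = (61.2735 + 21.3333 + 37.1029) / (26.5061 + 14.4963 + 18.8824) = 119.7097 / 59.8848 = 1.99900

2.00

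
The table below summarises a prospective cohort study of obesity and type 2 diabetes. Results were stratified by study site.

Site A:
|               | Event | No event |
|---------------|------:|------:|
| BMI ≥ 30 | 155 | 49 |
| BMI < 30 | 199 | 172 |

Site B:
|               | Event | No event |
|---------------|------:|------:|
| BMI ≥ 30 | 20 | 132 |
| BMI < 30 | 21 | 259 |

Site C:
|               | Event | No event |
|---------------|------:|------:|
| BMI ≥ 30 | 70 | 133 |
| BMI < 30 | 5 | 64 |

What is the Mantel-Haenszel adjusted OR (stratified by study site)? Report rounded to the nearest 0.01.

OR_MH = Σ(aᵢdᵢ/nᵢ) / Σ(bᵢcᵢ/nᵢ), where nᵢ is the stratum total.
Stratum 1 (Site A): n = 575; a·d/n = 155·172/575 = 46.3652; b·c/n = 49·199/575 = 16.9583
Stratum 2 (Site B): n = 432; a·d/n = 20·259/432 = 11.9907; b·c/n = 132·21/432 = 6.4167
Stratum 3 (Site C): n = 272; a·d/n = 70·64/272 = 16.4706; b·c/n = 133·5/272 = 2.4449
OR_MH = (46.3652 + 11.9907 + 16.4706) / (16.9583 + 6.4167 + 2.4449) = 74.8265 / 25.8198 = 2.89803

2.90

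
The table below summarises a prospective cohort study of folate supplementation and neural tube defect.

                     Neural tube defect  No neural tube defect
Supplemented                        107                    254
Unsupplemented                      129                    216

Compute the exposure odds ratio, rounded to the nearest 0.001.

0.705

Cells: a = 107, b = 254, c = 129, d = 216.
OR = (a·d)/(b·c) = (107 × 216) / (254 × 129) = 23112 / 32766 = 0.70537
Exposure is associated with lower odds of neural tube defect (OR = 0.71 < 1).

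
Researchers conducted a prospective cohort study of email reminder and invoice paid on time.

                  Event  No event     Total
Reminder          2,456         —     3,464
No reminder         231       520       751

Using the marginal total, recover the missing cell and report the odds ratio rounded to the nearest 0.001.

5.485

The missing cell is in the exposed row: 3464 − 2456 = 1008.
So a = 2456, b = 1008, c = 231, d = 520.
OR = (a·d)/(b·c) = (2456 × 520) / (1008 × 231) = 1277120 / 232848 = 5.48478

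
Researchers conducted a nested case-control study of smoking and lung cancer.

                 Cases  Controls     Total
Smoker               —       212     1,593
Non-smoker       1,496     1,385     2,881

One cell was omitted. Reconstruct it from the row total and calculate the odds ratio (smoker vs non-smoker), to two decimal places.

The missing cell is in the exposed row: 1593 − 212 = 1381.
So a = 1381, b = 212, c = 1496, d = 1385.
OR = (a·d)/(b·c) = (1381 × 1385) / (212 × 1496) = 1912685 / 317152 = 6.03081

6.03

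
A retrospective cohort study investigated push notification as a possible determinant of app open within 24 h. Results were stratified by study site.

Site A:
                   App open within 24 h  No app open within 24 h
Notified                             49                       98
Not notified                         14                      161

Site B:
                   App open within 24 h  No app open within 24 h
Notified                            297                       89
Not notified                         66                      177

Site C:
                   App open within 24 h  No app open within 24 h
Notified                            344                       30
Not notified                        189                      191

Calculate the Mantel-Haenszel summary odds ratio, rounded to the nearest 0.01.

OR_MH = Σ(aᵢdᵢ/nᵢ) / Σ(bᵢcᵢ/nᵢ), where nᵢ is the stratum total.
Stratum 1 (Site A): n = 322; a·d/n = 49·161/322 = 24.5000; b·c/n = 98·14/322 = 4.2609
Stratum 2 (Site B): n = 629; a·d/n = 297·177/629 = 83.5755; b·c/n = 89·66/629 = 9.3386
Stratum 3 (Site C): n = 754; a·d/n = 344·191/754 = 87.1406; b·c/n = 30·189/754 = 7.5199
OR_MH = (24.5000 + 83.5755 + 87.1406) / (4.2609 + 9.3386 + 7.5199) = 195.2161 / 21.1194 = 9.24345

9.24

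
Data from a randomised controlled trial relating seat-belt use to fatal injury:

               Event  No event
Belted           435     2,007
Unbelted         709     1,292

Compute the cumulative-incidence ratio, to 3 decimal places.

0.503

Cells: a = 435, b = 2007, c = 709, d = 1292.
Risk in exposed = 435/2442 = 0.17813; risk in unexposed = 709/2001 = 0.35432.
RR = 0.17813 / 0.35432 = 0.50274
The risk is 50% lower among the exposed than among the unexposed.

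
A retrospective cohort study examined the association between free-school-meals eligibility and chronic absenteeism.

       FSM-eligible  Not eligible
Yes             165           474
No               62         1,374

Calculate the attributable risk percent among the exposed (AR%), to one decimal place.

Reading the table with exposure as columns: a = 165 (FSM-eligible, case), b = 62 (FSM-eligible, non-case), c = 474 (Not eligible, case), d = 1374.
Risk in exposed = 165/227 = 0.72687; risk in unexposed = 474/1848 = 0.25649.
RR = 0.72687/0.25649 = 2.83388
AR% = (RR − 1)/RR × 100 = (2.83388 − 1)/2.83388 × 100 = 64.7127%

64.7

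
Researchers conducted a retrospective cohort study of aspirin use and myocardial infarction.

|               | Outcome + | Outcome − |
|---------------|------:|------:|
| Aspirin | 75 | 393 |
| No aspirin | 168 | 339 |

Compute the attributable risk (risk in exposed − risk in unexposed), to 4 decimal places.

Cells: a = 75, b = 393, c = 168, d = 339.
Risk in exposed = 75/468 = 0.160256; risk in unexposed = 168/507 = 0.331361.
Risk difference = 0.160256 − 0.331361 = -0.171105

-0.1711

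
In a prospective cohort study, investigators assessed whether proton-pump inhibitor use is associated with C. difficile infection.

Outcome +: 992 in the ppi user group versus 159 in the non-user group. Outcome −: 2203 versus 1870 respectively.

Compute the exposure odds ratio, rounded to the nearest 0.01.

From the description: a = 992, b = 2203, c = 159, d = 1870.
OR = (a·d)/(b·c) = (992 × 1870) / (2203 × 159) = 1855040 / 350277 = 5.29592
The odds of C. difficile infection are about 5.30 times as high in the ppi user group.

5.30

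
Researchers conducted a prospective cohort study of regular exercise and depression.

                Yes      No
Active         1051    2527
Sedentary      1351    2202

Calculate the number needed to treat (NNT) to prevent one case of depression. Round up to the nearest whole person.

12

Risk in treated group = 1051/3578 = 0.29374; risk in control = 1351/3553 = 0.38024.
Absolute risk reduction = 0.38024 − 0.29374 = 0.08650
NNT = 1 / ARR = 1 / 0.08650 = 11.560 → round up → 12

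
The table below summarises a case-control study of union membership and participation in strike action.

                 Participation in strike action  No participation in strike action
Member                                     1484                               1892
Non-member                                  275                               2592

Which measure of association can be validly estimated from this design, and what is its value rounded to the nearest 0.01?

Cells: a = 1484, b = 1892, c = 275, d = 2592.
This is a case-control study: participants were sampled on outcome status, so risks in the source population cannot be estimated directly — relative risk is not valid here. The odds ratio is the appropriate measure.
OR = (a·d)/(b·c) = (1484 × 2592) / (1892 × 275) = 3846528 / 520300 = 7.39290

7.39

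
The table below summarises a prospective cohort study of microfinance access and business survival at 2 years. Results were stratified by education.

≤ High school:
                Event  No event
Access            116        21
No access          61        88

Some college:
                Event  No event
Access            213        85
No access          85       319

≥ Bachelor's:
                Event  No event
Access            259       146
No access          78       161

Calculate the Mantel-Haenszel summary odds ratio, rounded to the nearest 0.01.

OR_MH = Σ(aᵢdᵢ/nᵢ) / Σ(bᵢcᵢ/nᵢ), where nᵢ is the stratum total.
Stratum 1 (≤ High school): n = 286; a·d/n = 116·88/286 = 35.6923; b·c/n = 21·61/286 = 4.4790
Stratum 2 (Some college): n = 702; a·d/n = 213·319/702 = 96.7906; b·c/n = 85·85/702 = 10.2920
Stratum 3 (≥ Bachelor's): n = 644; a·d/n = 259·161/644 = 64.7500; b·c/n = 146·78/644 = 17.6832
OR_MH = (35.6923 + 96.7906 + 64.7500) / (4.4790 + 10.2920 + 17.6832) = 197.2329 / 32.4543 = 6.07726

6.08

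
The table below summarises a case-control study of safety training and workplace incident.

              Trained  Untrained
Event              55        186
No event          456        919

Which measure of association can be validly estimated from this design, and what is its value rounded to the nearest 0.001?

Reading the table with exposure as columns: a = 55 (Trained, case), b = 456 (Trained, non-case), c = 186 (Untrained, case), d = 919.
This is a case-control study: participants were sampled on outcome status, so risks in the source population cannot be estimated directly — relative risk is not valid here. The odds ratio is the appropriate measure.
OR = (a·d)/(b·c) = (55 × 919) / (456 × 186) = 50545 / 84816 = 0.59594

0.596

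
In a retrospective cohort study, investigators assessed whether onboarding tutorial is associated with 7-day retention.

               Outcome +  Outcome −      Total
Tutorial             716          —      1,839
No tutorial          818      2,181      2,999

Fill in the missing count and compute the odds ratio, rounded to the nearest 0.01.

1.70

The missing cell is in the exposed row: 1839 − 716 = 1123.
So a = 716, b = 1123, c = 818, d = 2181.
OR = (a·d)/(b·c) = (716 × 2181) / (1123 × 818) = 1561596 / 918614 = 1.69995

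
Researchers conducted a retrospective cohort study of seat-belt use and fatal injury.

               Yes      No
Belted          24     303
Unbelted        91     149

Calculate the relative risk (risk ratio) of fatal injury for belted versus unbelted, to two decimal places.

Cells: a = 24, b = 303, c = 91, d = 149.
Risk in exposed = 24/327 = 0.07339; risk in unexposed = 91/240 = 0.37917.
RR = 0.07339 / 0.37917 = 0.19357
The risk is 81% lower among the exposed than among the unexposed.

0.19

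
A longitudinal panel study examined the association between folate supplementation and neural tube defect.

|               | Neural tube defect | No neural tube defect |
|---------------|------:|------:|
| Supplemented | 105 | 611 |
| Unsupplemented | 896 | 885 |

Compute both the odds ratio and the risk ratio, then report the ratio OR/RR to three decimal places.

0.582

Cells: a = 105, b = 611, c = 896, d = 885.
OR = (105·885)/(611·896) = 92925/547456 = 0.16974
Risk in exposed = 105/716 = 0.14665; risk in unexposed = 896/1781 = 0.50309; RR = 0.29150
OR/RR = 0.16974 / 0.29150 = 0.58231
The outcome is not rare, so the OR lies further from 1 than the RR.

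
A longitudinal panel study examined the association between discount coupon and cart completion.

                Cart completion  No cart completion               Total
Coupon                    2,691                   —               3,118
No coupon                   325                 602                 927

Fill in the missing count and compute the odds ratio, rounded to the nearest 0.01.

11.67

The missing cell is in the exposed row: 3118 − 2691 = 427.
So a = 2691, b = 427, c = 325, d = 602.
OR = (a·d)/(b·c) = (2691 × 602) / (427 × 325) = 1619982 / 138775 = 11.67344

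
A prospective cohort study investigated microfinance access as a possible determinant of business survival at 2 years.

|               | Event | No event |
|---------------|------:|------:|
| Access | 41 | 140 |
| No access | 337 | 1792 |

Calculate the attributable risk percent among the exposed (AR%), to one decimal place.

Cells: a = 41, b = 140, c = 337, d = 1792.
Risk in exposed = 41/181 = 0.22652; risk in unexposed = 337/2129 = 0.15829.
RR = 0.22652/0.15829 = 1.43104
AR% = (RR − 1)/RR × 100 = (1.43104 − 1)/1.43104 × 100 = 30.1206%

30.1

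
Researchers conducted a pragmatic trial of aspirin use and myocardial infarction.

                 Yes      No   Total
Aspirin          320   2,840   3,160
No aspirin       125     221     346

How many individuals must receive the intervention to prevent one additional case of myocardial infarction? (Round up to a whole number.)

Risk in treated group = 320/3160 = 0.10127; risk in control = 125/346 = 0.36127.
Absolute risk reduction = 0.36127 − 0.10127 = 0.26001
NNT = 1 / ARR = 1 / 0.26001 = 3.846 → round up → 4

4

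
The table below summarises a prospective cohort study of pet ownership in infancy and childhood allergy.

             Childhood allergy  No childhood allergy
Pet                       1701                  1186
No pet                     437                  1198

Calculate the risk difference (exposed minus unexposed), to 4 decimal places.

0.3219

Cells: a = 1701, b = 1186, c = 437, d = 1198.
Risk in exposed = 1701/2887 = 0.589193; risk in unexposed = 437/1635 = 0.267278.
Risk difference = 0.589193 − 0.267278 = 0.321915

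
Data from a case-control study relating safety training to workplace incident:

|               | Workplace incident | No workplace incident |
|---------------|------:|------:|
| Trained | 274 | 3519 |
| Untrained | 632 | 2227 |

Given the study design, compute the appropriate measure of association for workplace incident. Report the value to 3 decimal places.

Cells: a = 274, b = 3519, c = 632, d = 2227.
This is a case-control study: participants were sampled on outcome status, so risks in the source population cannot be estimated directly — relative risk is not valid here. The odds ratio is the appropriate measure.
OR = (a·d)/(b·c) = (274 × 2227) / (3519 × 632) = 610198 / 2224008 = 0.27437

0.274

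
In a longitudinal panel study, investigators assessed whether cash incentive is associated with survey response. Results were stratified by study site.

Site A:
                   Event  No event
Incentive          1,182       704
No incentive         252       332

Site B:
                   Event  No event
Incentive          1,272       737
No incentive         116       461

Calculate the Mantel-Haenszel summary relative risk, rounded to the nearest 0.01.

1.99

RR_MH = Σ(aᵢ·n₀ᵢ/nᵢ) / Σ(cᵢ·n₁ᵢ/nᵢ), with n₁ᵢ = aᵢ+bᵢ (exposed), n₀ᵢ = cᵢ+dᵢ (unexposed), nᵢ = n₁ᵢ+n₀ᵢ.
Stratum 1 (Site A): n₁ = 1886, n₀ = 584, n = 2470; a·n₀/n = 1182·584/2470 = 279.4688; c·n₁/n = 252·1886/2470 = 192.4178
Stratum 2 (Site B): n₁ = 2009, n₀ = 577, n = 2586; a·n₀/n = 1272·577/2586 = 283.8144; c·n₁/n = 116·2009/2586 = 90.1176
RR_MH = (279.4688 + 283.8144) / (192.4178 + 90.1176) = 563.2832 / 282.5354 = 1.99367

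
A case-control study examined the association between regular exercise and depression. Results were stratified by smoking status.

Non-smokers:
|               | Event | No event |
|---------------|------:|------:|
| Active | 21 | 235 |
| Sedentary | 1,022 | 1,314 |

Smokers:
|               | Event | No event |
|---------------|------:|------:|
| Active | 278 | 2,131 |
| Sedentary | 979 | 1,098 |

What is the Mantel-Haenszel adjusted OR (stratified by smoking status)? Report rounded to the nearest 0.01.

0.14

OR_MH = Σ(aᵢdᵢ/nᵢ) / Σ(bᵢcᵢ/nᵢ), where nᵢ is the stratum total.
Stratum 1 (Non-smokers): n = 2592; a·d/n = 21·1314/2592 = 10.6458; b·c/n = 235·1022/2592 = 92.6582
Stratum 2 (Smokers): n = 4486; a·d/n = 278·1098/4486 = 68.0437; b·c/n = 2131·979/4486 = 465.0577
OR_MH = (10.6458 + 68.0437) / (92.6582 + 465.0577) = 78.6895 / 557.7159 = 0.14109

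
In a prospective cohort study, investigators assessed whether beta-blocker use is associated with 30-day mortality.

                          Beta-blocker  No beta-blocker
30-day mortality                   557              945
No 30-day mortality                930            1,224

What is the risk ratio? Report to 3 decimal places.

Reading the table with exposure as columns: a = 557 (Beta-blocker, case), b = 930 (Beta-blocker, non-case), c = 945 (No beta-blocker, case), d = 1224.
Risk in exposed = 557/1487 = 0.37458; risk in unexposed = 945/2169 = 0.43568.
RR = 0.37458 / 0.43568 = 0.85975
The risk is 14% lower among the exposed than among the unexposed.

0.860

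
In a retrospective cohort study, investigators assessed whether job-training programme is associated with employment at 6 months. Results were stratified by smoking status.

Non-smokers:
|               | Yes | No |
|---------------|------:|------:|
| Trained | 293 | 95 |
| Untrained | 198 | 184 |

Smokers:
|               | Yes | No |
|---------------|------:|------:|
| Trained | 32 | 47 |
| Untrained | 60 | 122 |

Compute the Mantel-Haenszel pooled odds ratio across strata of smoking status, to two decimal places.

OR_MH = Σ(aᵢdᵢ/nᵢ) / Σ(bᵢcᵢ/nᵢ), where nᵢ is the stratum total.
Stratum 1 (Non-smokers): n = 770; a·d/n = 293·184/770 = 70.0156; b·c/n = 95·198/770 = 24.4286
Stratum 2 (Smokers): n = 261; a·d/n = 32·122/261 = 14.9579; b·c/n = 47·60/261 = 10.8046
OR_MH = (70.0156 + 14.9579) / (24.4286 + 10.8046) = 84.9734 / 35.2332 = 2.41175

2.41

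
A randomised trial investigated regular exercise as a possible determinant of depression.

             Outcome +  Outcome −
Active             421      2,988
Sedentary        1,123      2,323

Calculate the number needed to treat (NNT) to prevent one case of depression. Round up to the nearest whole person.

5

Risk in treated group = 421/3409 = 0.12350; risk in control = 1123/3446 = 0.32589.
Absolute risk reduction = 0.32589 − 0.12350 = 0.20239
NNT = 1 / ARR = 1 / 0.20239 = 4.941 → round up → 5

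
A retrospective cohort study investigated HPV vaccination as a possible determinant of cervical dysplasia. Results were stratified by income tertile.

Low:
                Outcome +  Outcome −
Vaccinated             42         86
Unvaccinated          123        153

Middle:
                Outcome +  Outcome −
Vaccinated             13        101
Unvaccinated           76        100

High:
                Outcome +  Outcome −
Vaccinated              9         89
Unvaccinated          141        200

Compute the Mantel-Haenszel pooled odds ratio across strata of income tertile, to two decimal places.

0.30

OR_MH = Σ(aᵢdᵢ/nᵢ) / Σ(bᵢcᵢ/nᵢ), where nᵢ is the stratum total.
Stratum 1 (Low): n = 404; a·d/n = 42·153/404 = 15.9059; b·c/n = 86·123/404 = 26.1832
Stratum 2 (Middle): n = 290; a·d/n = 13·100/290 = 4.4828; b·c/n = 101·76/290 = 26.4690
Stratum 3 (High): n = 439; a·d/n = 9·200/439 = 4.1002; b·c/n = 89·141/439 = 28.5854
OR_MH = (15.9059 + 4.4828 + 4.1002) / (26.1832 + 26.4690 + 28.5854) = 24.4889 / 81.2376 = 0.30145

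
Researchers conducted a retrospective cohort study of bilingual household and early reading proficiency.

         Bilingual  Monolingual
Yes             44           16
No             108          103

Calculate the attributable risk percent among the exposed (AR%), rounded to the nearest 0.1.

53.6

Reading the table with exposure as columns: a = 44 (Bilingual, case), b = 108 (Bilingual, non-case), c = 16 (Monolingual, case), d = 103.
Risk in exposed = 44/152 = 0.28947; risk in unexposed = 16/119 = 0.13445.
RR = 0.28947/0.13445 = 2.15296
AR% = (RR − 1)/RR × 100 = (2.15296 − 1)/2.15296 × 100 = 53.5523%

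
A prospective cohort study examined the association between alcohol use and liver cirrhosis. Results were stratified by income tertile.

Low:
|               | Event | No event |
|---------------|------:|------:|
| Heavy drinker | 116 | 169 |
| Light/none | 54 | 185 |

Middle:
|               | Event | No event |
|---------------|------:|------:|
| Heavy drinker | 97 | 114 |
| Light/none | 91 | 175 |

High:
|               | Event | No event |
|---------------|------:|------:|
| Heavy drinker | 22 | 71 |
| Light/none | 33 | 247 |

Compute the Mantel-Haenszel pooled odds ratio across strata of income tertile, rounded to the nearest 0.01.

OR_MH = Σ(aᵢdᵢ/nᵢ) / Σ(bᵢcᵢ/nᵢ), where nᵢ is the stratum total.
Stratum 1 (Low): n = 524; a·d/n = 116·185/524 = 40.9542; b·c/n = 169·54/524 = 17.4160
Stratum 2 (Middle): n = 477; a·d/n = 97·175/477 = 35.5870; b·c/n = 114·91/477 = 21.7484
Stratum 3 (High): n = 373; a·d/n = 22·247/373 = 14.5684; b·c/n = 71·33/373 = 6.2815
OR_MH = (40.9542 + 35.5870 + 14.5684) / (17.4160 + 21.7484 + 6.2815) = 91.1096 / 45.4460 = 2.00479

2.00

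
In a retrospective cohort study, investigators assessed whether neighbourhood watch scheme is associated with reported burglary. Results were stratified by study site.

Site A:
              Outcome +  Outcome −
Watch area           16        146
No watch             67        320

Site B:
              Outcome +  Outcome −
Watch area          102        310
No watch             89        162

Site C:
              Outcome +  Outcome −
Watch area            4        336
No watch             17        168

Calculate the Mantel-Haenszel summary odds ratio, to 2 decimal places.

0.51

OR_MH = Σ(aᵢdᵢ/nᵢ) / Σ(bᵢcᵢ/nᵢ), where nᵢ is the stratum total.
Stratum 1 (Site A): n = 549; a·d/n = 16·320/549 = 9.3260; b·c/n = 146·67/549 = 17.8179
Stratum 2 (Site B): n = 663; a·d/n = 102·162/663 = 24.9231; b·c/n = 310·89/663 = 41.6139
Stratum 3 (Site C): n = 525; a·d/n = 4·168/525 = 1.2800; b·c/n = 336·17/525 = 10.8800
OR_MH = (9.3260 + 24.9231 + 1.2800) / (17.8179 + 41.6139 + 10.8800) = 35.5291 / 70.3117 = 0.50531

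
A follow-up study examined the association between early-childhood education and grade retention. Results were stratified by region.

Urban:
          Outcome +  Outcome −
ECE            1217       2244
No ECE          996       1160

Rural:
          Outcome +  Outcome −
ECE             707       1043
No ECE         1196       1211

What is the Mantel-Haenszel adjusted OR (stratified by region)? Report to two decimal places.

0.66

OR_MH = Σ(aᵢdᵢ/nᵢ) / Σ(bᵢcᵢ/nᵢ), where nᵢ is the stratum total.
Stratum 1 (Urban): n = 5617; a·d/n = 1217·1160/5617 = 251.3299; b·c/n = 2244·996/5617 = 397.9035
Stratum 2 (Rural): n = 4157; a·d/n = 707·1211/4157 = 205.9603; b·c/n = 1043·1196/4157 = 300.0789
OR_MH = (251.3299 + 205.9603) / (397.9035 + 300.0789) = 457.2902 / 697.9824 = 0.65516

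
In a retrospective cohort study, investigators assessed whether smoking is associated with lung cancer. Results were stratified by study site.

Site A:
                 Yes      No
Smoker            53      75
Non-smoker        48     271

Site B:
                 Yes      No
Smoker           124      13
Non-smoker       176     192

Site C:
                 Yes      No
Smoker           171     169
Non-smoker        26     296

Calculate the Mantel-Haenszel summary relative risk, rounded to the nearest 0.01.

RR_MH = Σ(aᵢ·n₀ᵢ/nᵢ) / Σ(cᵢ·n₁ᵢ/nᵢ), with n₁ᵢ = aᵢ+bᵢ (exposed), n₀ᵢ = cᵢ+dᵢ (unexposed), nᵢ = n₁ᵢ+n₀ᵢ.
Stratum 1 (Site A): n₁ = 128, n₀ = 319, n = 447; a·n₀/n = 53·319/447 = 37.8233; c·n₁/n = 48·128/447 = 13.7450
Stratum 2 (Site B): n₁ = 137, n₀ = 368, n = 505; a·n₀/n = 124·368/505 = 90.3604; c·n₁/n = 176·137/505 = 47.7465
Stratum 3 (Site C): n₁ = 340, n₀ = 322, n = 662; a·n₀/n = 171·322/662 = 83.1752; c·n₁/n = 26·340/662 = 13.3535
RR_MH = (37.8233 + 90.3604 + 83.1752) / (13.7450 + 47.7465 + 13.3535) = 211.3589 / 74.8450 = 2.82396

2.82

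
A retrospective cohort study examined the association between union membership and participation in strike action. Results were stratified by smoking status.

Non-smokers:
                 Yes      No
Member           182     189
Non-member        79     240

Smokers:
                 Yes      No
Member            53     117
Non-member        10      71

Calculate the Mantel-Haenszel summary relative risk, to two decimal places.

RR_MH = Σ(aᵢ·n₀ᵢ/nᵢ) / Σ(cᵢ·n₁ᵢ/nᵢ), with n₁ᵢ = aᵢ+bᵢ (exposed), n₀ᵢ = cᵢ+dᵢ (unexposed), nᵢ = n₁ᵢ+n₀ᵢ.
Stratum 1 (Non-smokers): n₁ = 371, n₀ = 319, n = 690; a·n₀/n = 182·319/690 = 84.1420; c·n₁/n = 79·371/690 = 42.4768
Stratum 2 (Smokers): n₁ = 170, n₀ = 81, n = 251; a·n₀/n = 53·81/251 = 17.1036; c·n₁/n = 10·170/251 = 6.7729
RR_MH = (84.1420 + 17.1036) / (42.4768 + 6.7729) = 101.2456 / 49.2497 = 2.05576

2.06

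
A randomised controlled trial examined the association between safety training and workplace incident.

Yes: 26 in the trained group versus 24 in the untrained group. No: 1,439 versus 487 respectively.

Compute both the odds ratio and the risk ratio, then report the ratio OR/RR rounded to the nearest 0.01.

0.97

From the description: a = 26, b = 1439, c = 24, d = 487.
OR = (26·487)/(1439·24) = 12662/34536 = 0.36663
Risk in exposed = 26/1465 = 0.01775; risk in unexposed = 24/511 = 0.04697; RR = 0.37787
OR/RR = 0.36663 / 0.37787 = 0.97025
The outcome is rare in both groups, so OR ≈ RR (ratio near 1).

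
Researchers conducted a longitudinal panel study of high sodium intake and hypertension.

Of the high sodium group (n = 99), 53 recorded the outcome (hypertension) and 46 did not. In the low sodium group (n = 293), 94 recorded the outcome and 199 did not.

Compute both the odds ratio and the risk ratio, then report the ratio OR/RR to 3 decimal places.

From the description: a = 53, b = 46, c = 94, d = 199.
OR = (53·199)/(46·94) = 10547/4324 = 2.43918
Risk in exposed = 53/99 = 0.53535; risk in unexposed = 94/293 = 0.32082; RR = 1.66871
OR/RR = 2.43918 / 1.66871 = 1.46172
The outcome is not rare, so the OR lies further from 1 than the RR.

1.462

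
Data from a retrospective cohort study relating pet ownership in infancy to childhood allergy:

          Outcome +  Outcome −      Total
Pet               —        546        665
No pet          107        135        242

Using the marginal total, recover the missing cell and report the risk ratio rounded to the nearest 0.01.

The missing cell is in the exposed row: 665 − 546 = 119.
So a = 119, b = 546, c = 107, d = 135.
RR = [a/(a+b)] / [c/(c+d)] = (119/665) / (107/242) = 0.17895/0.44215 = 0.40472

0.40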